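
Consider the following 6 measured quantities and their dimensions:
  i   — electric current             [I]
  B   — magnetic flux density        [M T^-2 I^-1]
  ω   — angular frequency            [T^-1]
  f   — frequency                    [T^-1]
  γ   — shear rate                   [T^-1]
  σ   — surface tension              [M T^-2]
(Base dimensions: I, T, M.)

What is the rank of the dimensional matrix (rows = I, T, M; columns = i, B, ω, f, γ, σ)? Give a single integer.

3

Write exponents as rows I,T,M / cols i,B,ω,f,γ,σ:
  I: [ 1 -1  0  0  0  0]
  T: [ 0 -2 -1 -1 -1 -2]
  M: [ 0  1  0  0  0  1]
RREF → pivots at {i,B,ω} ⇒ r = 3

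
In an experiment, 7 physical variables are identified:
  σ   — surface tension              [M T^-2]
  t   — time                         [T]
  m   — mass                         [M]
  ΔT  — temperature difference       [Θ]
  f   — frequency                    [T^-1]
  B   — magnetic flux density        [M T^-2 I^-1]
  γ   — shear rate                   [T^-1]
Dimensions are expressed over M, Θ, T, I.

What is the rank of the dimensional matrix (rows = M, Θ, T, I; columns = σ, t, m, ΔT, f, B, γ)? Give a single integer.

Exponent matrix [M,Θ,T,I] × [σ,t,m,ΔT,f,B,γ]:
  M: [ 1  0  1  0  0  1  0]
  Θ: [ 0  0  0  1  0  0  0]
  T: [-2  1  0  0 -1 -2 -1]
  I: [ 0  0  0  0  0 -1  0]
Echelon form has 4 nonzero rows (pivots: σ,t,ΔT,B)

4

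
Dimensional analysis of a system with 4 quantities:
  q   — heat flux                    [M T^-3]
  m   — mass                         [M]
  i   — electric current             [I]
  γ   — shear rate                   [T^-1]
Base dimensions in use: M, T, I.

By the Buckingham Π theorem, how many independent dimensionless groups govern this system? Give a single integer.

1

Exponent matrix [M,T,I] × [q,m,i,γ]:
  M: [ 1  1  0  0]
  T: [-3  0  0 -1]
  I: [ 0  0  1  0]
Echelon form has 3 nonzero rows (pivots: q,m,i)
n=4, r=3 ⇒ 1 dimensionless group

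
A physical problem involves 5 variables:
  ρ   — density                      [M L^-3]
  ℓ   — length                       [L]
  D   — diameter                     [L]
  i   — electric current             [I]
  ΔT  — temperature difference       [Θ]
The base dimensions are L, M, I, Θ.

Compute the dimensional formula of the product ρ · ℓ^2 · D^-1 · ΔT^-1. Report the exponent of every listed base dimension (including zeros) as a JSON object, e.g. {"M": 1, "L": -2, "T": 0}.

{"L": -2, "M": 1, "I": 0, "Θ": -1}

Exponent matrix [L,M,I,Θ] × [ρ,ℓ,D,i,ΔT]:
  L: [-3  1  1  0  0]
  M: [ 1  0  0  0  0]
  I: [ 0  0  0  1  0]
  Θ: [ 0  0  0  0  1]
  [L]: (1)·-3+(2)·1+(-1)·1+(-1)·0 = -2
  [M]: (1)·1+(2)·0+(-1)·0+(-1)·0 = 1
  [I]: (1)·0+(2)·0+(-1)·0+(-1)·0 = 0
  [Θ]: (1)·0+(2)·0+(-1)·0+(-1)·1 = -1
⇒ L^-2 M Θ^-1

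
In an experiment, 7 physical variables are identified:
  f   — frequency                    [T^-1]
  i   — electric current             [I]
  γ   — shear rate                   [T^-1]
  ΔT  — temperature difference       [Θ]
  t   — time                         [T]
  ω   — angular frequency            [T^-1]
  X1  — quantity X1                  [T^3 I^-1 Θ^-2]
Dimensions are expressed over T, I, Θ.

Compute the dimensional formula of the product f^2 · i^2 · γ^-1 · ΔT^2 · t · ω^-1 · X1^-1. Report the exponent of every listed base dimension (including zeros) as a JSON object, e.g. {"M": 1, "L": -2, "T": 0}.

Exponent matrix [T,I,Θ] × [f,i,γ,ΔT,t,ω,X1]:
  T: [-1  0 -1  0  1 -1  3]
  I: [ 0  1  0  0  0  0 -1]
  Θ: [ 0  0  0  1  0  0 -2]
  [T]: (2)·-1+(2)·0+(-1)·-1+(2)·0+(1)·1+(-1)·-1+(-1)·3 = -2
  [I]: (2)·0+(2)·1+(-1)·0+(2)·0+(1)·0+(-1)·0+(-1)·-1 = 3
  [Θ]: (2)·0+(2)·0+(-1)·0+(2)·1+(1)·0+(-1)·0+(-1)·-2 = 4
⇒ T^-2 I^3 Θ^4

{"T": -2, "I": 3, "Θ": 4}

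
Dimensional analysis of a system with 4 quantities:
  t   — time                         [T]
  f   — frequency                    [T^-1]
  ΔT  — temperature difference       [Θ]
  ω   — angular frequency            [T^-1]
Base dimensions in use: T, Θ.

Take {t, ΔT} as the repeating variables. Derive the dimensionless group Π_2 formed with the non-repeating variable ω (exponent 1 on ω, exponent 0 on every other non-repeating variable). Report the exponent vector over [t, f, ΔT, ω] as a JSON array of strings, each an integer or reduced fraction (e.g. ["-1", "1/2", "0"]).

Write exponents as rows T,Θ / cols t,f,ΔT,ω:
  T: [ 1 -1  0 -1]
  Θ: [ 0  0  1  0]
Row reduction gives pivot columns t,ΔT; rank = 2
Pivot set = {t,ΔT}, free = {f,ω}
RREF:
  r0: [   1   -1    0   -1]
  r1: [   0    0    1    0]
Fix exponent of ω at 1, f at 0; solve each RREF row for its pivot's exponent:
  r0: exp(t) + (-1)·1 = 0 ⇒ exp(t) = 1
  r1: exp(ΔT) + (0)·1 = 0 ⇒ exp(ΔT) = 0
Π_2 = t · ω

["1", "0", "0", "1"]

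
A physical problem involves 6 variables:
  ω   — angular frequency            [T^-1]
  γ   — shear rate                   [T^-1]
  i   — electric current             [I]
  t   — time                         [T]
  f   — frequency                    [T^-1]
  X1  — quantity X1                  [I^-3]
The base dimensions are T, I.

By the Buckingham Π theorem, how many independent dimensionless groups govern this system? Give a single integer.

4

Exponent matrix [T,I] × [ω,γ,i,t,f,X1]:
  T: [-1 -1  0  1 -1  0]
  I: [ 0  0  1  0  0 -3]
RREF → pivots at {ω,i} ⇒ r = 2
n=6, r=2 ⇒ 4 dimensionless groups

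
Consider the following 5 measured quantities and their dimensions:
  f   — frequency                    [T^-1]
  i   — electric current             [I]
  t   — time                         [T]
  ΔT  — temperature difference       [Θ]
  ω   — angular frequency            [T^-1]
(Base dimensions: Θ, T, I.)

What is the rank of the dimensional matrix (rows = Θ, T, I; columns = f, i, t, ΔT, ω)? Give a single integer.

Dimensional matrix (Θ×T×I by f×i×t×ΔT×ω):
  Θ: [ 0  0  0  1  0]
  T: [-1  0  1  0 -1]
  I: [ 0  1  0  0  0]
Row reduction gives pivot columns f,i,ΔT; rank = 3

3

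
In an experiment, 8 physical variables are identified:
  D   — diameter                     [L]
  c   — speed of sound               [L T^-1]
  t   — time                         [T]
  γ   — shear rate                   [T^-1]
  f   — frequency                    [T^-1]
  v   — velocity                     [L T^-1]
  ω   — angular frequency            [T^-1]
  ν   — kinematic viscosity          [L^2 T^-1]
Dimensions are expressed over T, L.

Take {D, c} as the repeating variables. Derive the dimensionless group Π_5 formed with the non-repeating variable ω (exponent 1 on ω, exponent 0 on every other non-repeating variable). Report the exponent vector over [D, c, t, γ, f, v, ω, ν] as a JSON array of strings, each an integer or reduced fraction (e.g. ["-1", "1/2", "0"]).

Write exponents as rows T,L / cols D,c,t,γ,f,v,ω,ν:
  T: [ 0 -1  1 -1 -1 -1 -1 -1]
  L: [ 1  1  0  0  0  1  0  2]
Row reduction gives pivot columns D,c; rank = 2
Repeat: D,c; free: t,γ,f,v,ω,ν
RREF:
  r0: [   1    0    1   -1   -1    0   -1    1]
  r1: [   0    1   -1    1    1    1    1    1]
Fix exponent of ω at 1, t at 0, γ at 0, f at 0, v at 0, ν at 0; solve each RREF row for its pivot's exponent:
  r0: exp(D) + (-1)·1 = 0 ⇒ exp(D) = 1
  r1: exp(c) + (1)·1 = 0 ⇒ exp(c) = -1
Π_5 = D · c^-1 · ω

["1", "-1", "0", "0", "0", "0", "1", "0"]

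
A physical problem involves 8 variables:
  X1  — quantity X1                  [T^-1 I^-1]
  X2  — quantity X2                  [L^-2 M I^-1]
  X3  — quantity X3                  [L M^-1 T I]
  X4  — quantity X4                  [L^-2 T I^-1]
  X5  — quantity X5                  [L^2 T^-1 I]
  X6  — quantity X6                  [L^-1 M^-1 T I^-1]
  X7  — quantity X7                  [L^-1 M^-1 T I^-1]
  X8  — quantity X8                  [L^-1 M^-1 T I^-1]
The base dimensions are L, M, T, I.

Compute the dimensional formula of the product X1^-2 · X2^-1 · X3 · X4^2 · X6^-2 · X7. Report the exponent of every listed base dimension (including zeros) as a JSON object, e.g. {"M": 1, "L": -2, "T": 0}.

Exponent matrix [L,M,T,I] × [X1,X2,X3,X4,X5,X6,X7,X8]:
  L: [ 0 -2  1 -2  2 -1 -1 -1]
  M: [ 0  1 -1  0  0 -1 -1 -1]
  T: [-1  0  1  1 -1  1  1  1]
  I: [-1 -1  1 -1  1 -1 -1 -1]
  [L]: (-2)·0+(-1)·-2+(1)·1+(2)·-2+(-2)·-1+(1)·-1 = 0
  [M]: (-2)·0+(-1)·1+(1)·-1+(2)·0+(-2)·-1+(1)·-1 = -1
  [T]: (-2)·-1+(-1)·0+(1)·1+(2)·1+(-2)·1+(1)·1 = 4
  [I]: (-2)·-1+(-1)·-1+(1)·1+(2)·-1+(-2)·-1+(1)·-1 = 3
⇒ M^-1 T^4 I^3

{"L": 0, "M": -1, "T": 4, "I": 3}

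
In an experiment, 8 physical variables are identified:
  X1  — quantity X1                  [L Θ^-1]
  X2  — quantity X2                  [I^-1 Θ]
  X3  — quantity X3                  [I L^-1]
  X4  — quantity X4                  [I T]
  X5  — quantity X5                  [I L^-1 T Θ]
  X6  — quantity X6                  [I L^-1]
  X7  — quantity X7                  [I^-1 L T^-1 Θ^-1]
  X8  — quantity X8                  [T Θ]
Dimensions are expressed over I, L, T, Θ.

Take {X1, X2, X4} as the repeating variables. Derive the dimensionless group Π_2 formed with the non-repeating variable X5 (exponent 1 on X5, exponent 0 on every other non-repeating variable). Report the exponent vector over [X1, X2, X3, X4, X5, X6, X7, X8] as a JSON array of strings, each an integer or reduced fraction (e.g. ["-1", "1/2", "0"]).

Exponent matrix [I,L,T,Θ] × [X1,X2,X3,X4,X5,X6,X7,X8]:
  I: [ 0 -1  1  1  1  1 -1  0]
  L: [ 1  0 -1  0 -1 -1  1  0]
  T: [ 0  0  0  1  1  0 -1  1]
  Θ: [-1  1  0  0  1  0 -1  1]
Row reduction gives pivot columns X1,X2,X4; rank = 3
Repeat: X1,X2,X4; free: X3,X5,X6,X7,X8
RREF:
  r0: [   1    0   -1    0   -1   -1    1    0]
  r1: [   0    1   -1    0    0   -1    0    1]
  r2: [   0    0    0    1    1    0   -1    1]
  r3: [   0    0    0    0    0    0    0    0]
Fix exponent of X5 at 1, X3 at 0, X6 at 0, X7 at 0, X8 at 0; solve each RREF row for its pivot's exponent:
  r0: exp(X1) + (-1)·1 = 0 ⇒ exp(X1) = 1
  r1: exp(X2) + (0)·1 = 0 ⇒ exp(X2) = 0
  r2: exp(X4) + (1)·1 = 0 ⇒ exp(X4) = -1
Π_2 = X1 · X4^-1 · X5

["1", "0", "0", "-1", "1", "0", "0", "0"]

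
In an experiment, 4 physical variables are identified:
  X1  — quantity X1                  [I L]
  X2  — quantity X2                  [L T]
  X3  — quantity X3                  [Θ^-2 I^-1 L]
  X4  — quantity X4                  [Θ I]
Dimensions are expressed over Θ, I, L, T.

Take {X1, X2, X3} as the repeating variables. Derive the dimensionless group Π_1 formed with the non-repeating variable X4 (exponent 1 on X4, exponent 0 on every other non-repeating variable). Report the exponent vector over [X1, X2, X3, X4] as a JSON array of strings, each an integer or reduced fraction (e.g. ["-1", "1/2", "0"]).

["-1/2", "0", "1/2", "1"]

Write exponents as rows Θ,I,L,T / cols X1,X2,X3,X4:
  Θ: [ 0  0 -2  1]
  I: [ 1  0 -1  1]
  L: [ 1  1  1  0]
  T: [ 0  1  0  0]
Row reduction gives pivot columns X1,X2,X3; rank = 3
Pivot set = {X1,X2,X3}, free = {X4}
RREF:
  r0: [   1    0    0  1/2]
  r1: [   0    1    0    0]
  r2: [   0    0    1 -1/2]
  r3: [   0    0    0    0]
Fix exponent of X4 at 1; solve each RREF row for its pivot's exponent:
  r0: exp(X1) + (1/2)·1 = 0 ⇒ exp(X1) = -1/2
  r1: exp(X2) + (0)·1 = 0 ⇒ exp(X2) = 0
  r2: exp(X3) + (-1/2)·1 = 0 ⇒ exp(X3) = 1/2
Π_1 = X1^(-1/2) · X3^(1/2) · X4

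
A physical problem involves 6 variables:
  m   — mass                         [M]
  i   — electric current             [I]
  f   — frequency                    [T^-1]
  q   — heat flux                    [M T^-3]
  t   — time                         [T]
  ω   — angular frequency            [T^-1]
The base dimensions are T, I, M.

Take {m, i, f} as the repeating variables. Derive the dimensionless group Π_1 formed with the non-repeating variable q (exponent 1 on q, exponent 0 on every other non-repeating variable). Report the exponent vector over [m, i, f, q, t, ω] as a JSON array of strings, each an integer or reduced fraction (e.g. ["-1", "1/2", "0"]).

Dimensional matrix (T×I×M by m×i×f×q×t×ω):
  T: [ 0  0 -1 -3  1 -1]
  I: [ 0  1  0  0  0  0]
  M: [ 1  0  0  1  0  0]
Echelon form has 3 nonzero rows (pivots: m,i,f)
Repeat: m,i,f; free: q,t,ω
RREF:
  r0: [   1    0    0    1    0    0]
  r1: [   0    1    0    0    0    0]
  r2: [   0    0    1    3   -1    1]
Fix exponent of q at 1, t at 0, ω at 0; solve each RREF row for its pivot's exponent:
  r0: exp(m) + (1)·1 = 0 ⇒ exp(m) = -1
  r1: exp(i) + (0)·1 = 0 ⇒ exp(i) = 0
  r2: exp(f) + (3)·1 = 0 ⇒ exp(f) = -3
Π_1 = m^-1 · f^-3 · q

["-1", "0", "-3", "1", "0", "0"]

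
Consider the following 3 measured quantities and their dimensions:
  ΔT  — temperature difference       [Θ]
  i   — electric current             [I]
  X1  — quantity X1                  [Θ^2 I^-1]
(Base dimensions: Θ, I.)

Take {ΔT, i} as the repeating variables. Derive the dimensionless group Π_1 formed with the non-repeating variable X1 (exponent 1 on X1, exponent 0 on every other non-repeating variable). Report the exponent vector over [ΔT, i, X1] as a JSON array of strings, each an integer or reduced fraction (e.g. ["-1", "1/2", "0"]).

Dimensional matrix (Θ×I by ΔT×i×X1):
  Θ: [ 1  0  2]
  I: [ 0  1 -1]
RREF → pivots at {ΔT,i} ⇒ r = 2
Pivot set = {ΔT,i}, free = {X1}
RREF:
  r0: [   1    0    2]
  r1: [   0    1   -1]
Fix exponent of X1 at 1; solve each RREF row for its pivot's exponent:
  r0: exp(ΔT) + (2)·1 = 0 ⇒ exp(ΔT) = -2
  r1: exp(i) + (-1)·1 = 0 ⇒ exp(i) = 1
Π_1 = ΔT^-2 · i · X1

["-2", "1", "1"]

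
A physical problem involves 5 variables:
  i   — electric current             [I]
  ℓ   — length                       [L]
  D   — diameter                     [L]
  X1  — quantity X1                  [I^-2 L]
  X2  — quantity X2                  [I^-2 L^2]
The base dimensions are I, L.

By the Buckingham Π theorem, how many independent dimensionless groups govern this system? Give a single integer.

3

Exponent matrix [I,L] × [i,ℓ,D,X1,X2]:
  I: [ 1  0  0 -2 -2]
  L: [ 0  1  1  1  2]
RREF → pivots at {i,ℓ} ⇒ r = 2
5 vars − rank 2 = 3 Π groups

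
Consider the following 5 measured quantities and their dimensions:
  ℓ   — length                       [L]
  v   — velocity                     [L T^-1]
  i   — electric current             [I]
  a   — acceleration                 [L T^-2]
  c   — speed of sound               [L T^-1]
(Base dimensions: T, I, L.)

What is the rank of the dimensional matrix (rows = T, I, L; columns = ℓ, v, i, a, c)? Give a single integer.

Dimensional matrix (T×I×L by ℓ×v×i×a×c):
  T: [ 0 -1  0 -2 -1]
  I: [ 0  0  1  0  0]
  L: [ 1  1  0  1  1]
Echelon form has 3 nonzero rows (pivots: ℓ,v,i)

3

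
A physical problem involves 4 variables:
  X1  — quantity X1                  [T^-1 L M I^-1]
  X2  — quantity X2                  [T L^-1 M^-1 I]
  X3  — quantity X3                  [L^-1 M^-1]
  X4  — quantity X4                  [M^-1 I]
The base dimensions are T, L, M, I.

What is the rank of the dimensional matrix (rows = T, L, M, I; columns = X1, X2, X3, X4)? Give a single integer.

Write exponents as rows T,L,M,I / cols X1,X2,X3,X4:
  T: [-1  1  0  0]
  L: [ 1 -1 -1  0]
  M: [ 1 -1 -1 -1]
  I: [-1  1  0  1]
RREF → pivots at {X1,X3,X4} ⇒ r = 3

3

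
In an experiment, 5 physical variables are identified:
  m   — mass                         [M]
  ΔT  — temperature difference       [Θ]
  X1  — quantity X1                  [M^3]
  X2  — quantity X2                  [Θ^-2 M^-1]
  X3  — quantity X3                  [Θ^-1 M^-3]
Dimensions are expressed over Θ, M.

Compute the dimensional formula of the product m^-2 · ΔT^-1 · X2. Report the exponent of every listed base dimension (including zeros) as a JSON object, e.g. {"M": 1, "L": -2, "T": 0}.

Write exponents as rows Θ,M / cols m,ΔT,X1,X2,X3:
  Θ: [ 0  1  0 -2 -1]
  M: [ 1  0  3 -1 -3]
  [Θ]: (-2)·0+(-1)·1+(1)·-2 = -3
  [M]: (-2)·1+(-1)·0+(1)·-1 = -3
⇒ Θ^-3 M^-3

{"Θ": -3, "M": -3}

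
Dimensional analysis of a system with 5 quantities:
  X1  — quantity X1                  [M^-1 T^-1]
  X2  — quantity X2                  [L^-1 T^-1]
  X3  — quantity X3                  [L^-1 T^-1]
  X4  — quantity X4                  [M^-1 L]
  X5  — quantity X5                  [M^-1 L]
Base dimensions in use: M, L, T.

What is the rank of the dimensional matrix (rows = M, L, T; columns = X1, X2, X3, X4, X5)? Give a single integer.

Dimensional matrix (M×L×T by X1×X2×X3×X4×X5):
  M: [-1  0  0 -1 -1]
  L: [ 0 -1 -1  1  1]
  T: [-1 -1 -1  0  0]
Row reduction gives pivot columns X1,X2; rank = 2

2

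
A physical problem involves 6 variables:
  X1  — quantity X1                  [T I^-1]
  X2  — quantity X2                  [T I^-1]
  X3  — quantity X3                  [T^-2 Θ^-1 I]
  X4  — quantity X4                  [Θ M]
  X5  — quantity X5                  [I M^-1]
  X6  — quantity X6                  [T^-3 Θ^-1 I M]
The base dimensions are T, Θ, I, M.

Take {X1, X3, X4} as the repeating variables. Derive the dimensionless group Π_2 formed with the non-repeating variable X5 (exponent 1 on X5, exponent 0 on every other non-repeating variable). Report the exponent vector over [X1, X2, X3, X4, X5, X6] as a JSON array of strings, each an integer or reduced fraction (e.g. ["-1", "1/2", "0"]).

["2", "0", "1", "1", "1", "0"]

Exponent matrix [T,Θ,I,M] × [X1,X2,X3,X4,X5,X6]:
  T: [ 1  1 -2  0  0 -3]
  Θ: [ 0  0 -1  1  0 -1]
  I: [-1 -1  1  0  1  1]
  M: [ 0  0  0  1 -1  1]
Row reduction gives pivot columns X1,X3,X4; rank = 3
Repeat: X1,X3,X4; free: X2,X5,X6
RREF:
  r0: [   1    1    0    0   -2    1]
  r1: [   0    0    1    0   -1    2]
  r2: [   0    0    0    1   -1    1]
  r3: [   0    0    0    0    0    0]
Fix exponent of X5 at 1, X2 at 0, X6 at 0; solve each RREF row for its pivot's exponent:
  r0: exp(X1) + (-2)·1 = 0 ⇒ exp(X1) = 2
  r1: exp(X3) + (-1)·1 = 0 ⇒ exp(X3) = 1
  r2: exp(X4) + (-1)·1 = 0 ⇒ exp(X4) = 1
Π_2 = X1^2 · X3 · X4 · X5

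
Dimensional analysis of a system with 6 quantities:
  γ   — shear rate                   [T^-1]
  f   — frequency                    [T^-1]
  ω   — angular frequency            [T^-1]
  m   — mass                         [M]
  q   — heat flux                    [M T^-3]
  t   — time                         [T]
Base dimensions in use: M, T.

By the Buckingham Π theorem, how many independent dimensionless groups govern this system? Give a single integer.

4

Dimensional matrix (M×T by γ×f×ω×m×q×t):
  M: [ 0  0  0  1  1  0]
  T: [-1 -1 -1  0 -3  1]
RREF → pivots at {γ,m} ⇒ r = 2
6 vars − rank 2 = 4 Π groups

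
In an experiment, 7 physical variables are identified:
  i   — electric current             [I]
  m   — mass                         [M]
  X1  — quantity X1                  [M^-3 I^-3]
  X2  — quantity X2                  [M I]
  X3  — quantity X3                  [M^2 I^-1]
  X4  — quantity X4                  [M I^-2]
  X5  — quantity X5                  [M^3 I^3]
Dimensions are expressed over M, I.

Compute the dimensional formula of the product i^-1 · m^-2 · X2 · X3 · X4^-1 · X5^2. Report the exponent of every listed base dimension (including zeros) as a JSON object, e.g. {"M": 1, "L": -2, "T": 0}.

Exponent matrix [M,I] × [i,m,X1,X2,X3,X4,X5]:
  M: [ 0  1 -3  1  2  1  3]
  I: [ 1  0 -3  1 -1 -2  3]
  [M]: (-1)·0+(-2)·1+(1)·1+(1)·2+(-1)·1+(2)·3 = 6
  [I]: (-1)·1+(-2)·0+(1)·1+(1)·-1+(-1)·-2+(2)·3 = 7
⇒ M^6 I^7

{"M": 6, "I": 7}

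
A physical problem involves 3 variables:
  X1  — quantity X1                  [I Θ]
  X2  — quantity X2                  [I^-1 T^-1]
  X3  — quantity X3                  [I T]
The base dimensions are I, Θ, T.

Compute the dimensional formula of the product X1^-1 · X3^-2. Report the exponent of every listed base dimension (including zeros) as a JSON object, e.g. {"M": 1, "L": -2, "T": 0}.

Exponent matrix [I,Θ,T] × [X1,X2,X3]:
  I: [ 1 -1  1]
  Θ: [ 1  0  0]
  T: [ 0 -1  1]
  [I]: (-1)·1+(-2)·1 = -3
  [Θ]: (-1)·1+(-2)·0 = -1
  [T]: (-1)·0+(-2)·1 = -2
⇒ I^-3 Θ^-1 T^-2

{"I": -3, "Θ": -1, "T": -2}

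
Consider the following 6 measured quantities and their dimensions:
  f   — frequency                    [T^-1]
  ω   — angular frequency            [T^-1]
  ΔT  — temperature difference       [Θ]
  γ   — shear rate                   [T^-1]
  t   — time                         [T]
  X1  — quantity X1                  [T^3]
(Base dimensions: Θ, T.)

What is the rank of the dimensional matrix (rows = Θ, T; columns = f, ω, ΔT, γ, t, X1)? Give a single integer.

Write exponents as rows Θ,T / cols f,ω,ΔT,γ,t,X1:
  Θ: [ 0  0  1  0  0  0]
  T: [-1 -1  0 -1  1  3]
RREF → pivots at {f,ΔT} ⇒ r = 2

2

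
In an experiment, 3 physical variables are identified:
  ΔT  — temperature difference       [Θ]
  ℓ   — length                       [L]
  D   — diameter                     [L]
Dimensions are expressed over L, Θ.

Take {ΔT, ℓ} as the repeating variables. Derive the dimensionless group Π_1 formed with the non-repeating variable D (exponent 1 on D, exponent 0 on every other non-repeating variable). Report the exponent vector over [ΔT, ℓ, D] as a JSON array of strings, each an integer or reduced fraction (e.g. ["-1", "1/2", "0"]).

["0", "-1", "1"]

Write exponents as rows L,Θ / cols ΔT,ℓ,D:
  L: [ 0  1  1]
  Θ: [ 1  0  0]
Echelon form has 2 nonzero rows (pivots: ΔT,ℓ)
Pivot set = {ΔT,ℓ}, free = {D}
RREF:
  r0: [   1    0    0]
  r1: [   0    1    1]
Fix exponent of D at 1; solve each RREF row for its pivot's exponent:
  r0: exp(ΔT) + (0)·1 = 0 ⇒ exp(ΔT) = 0
  r1: exp(ℓ) + (1)·1 = 0 ⇒ exp(ℓ) = -1
Π_1 = ℓ^-1 · D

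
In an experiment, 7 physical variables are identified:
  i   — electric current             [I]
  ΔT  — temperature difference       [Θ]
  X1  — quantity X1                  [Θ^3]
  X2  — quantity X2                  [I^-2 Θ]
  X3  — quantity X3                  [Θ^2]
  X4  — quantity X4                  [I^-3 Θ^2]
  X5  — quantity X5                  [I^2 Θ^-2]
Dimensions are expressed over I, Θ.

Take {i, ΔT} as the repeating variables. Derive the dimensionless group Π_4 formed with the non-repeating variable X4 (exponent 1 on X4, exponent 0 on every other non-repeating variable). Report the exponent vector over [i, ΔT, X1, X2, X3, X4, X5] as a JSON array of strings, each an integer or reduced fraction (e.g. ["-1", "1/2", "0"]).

["3", "-2", "0", "0", "0", "1", "0"]

Exponent matrix [I,Θ] × [i,ΔT,X1,X2,X3,X4,X5]:
  I: [ 1  0  0 -2  0 -3  2]
  Θ: [ 0  1  3  1  2  2 -2]
Row reduction gives pivot columns i,ΔT; rank = 2
Pivot set = {i,ΔT}, free = {X1,X2,X3,X4,X5}
RREF:
  r0: [   1    0    0   -2    0   -3    2]
  r1: [   0    1    3    1    2    2   -2]
Fix exponent of X4 at 1, X1 at 0, X2 at 0, X3 at 0, X5 at 0; solve each RREF row for its pivot's exponent:
  r0: exp(i) + (-3)·1 = 0 ⇒ exp(i) = 3
  r1: exp(ΔT) + (2)·1 = 0 ⇒ exp(ΔT) = -2
Π_4 = i^3 · ΔT^-2 · X4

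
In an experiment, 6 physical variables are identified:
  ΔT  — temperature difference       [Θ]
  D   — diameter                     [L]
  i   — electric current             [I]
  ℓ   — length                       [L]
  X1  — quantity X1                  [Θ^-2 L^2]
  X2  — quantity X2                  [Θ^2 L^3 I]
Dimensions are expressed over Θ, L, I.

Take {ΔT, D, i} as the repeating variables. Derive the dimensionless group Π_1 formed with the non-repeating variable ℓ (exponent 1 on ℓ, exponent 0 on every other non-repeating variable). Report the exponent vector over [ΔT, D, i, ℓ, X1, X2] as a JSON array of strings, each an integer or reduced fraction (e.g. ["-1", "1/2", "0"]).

["0", "-1", "0", "1", "0", "0"]

Write exponents as rows Θ,L,I / cols ΔT,D,i,ℓ,X1,X2:
  Θ: [ 1  0  0  0 -2  2]
  L: [ 0  1  0  1  2  3]
  I: [ 0  0  1  0  0  1]
Row reduction gives pivot columns ΔT,D,i; rank = 3
Repeat: ΔT,D,i; free: ℓ,X1,X2
RREF:
  r0: [   1    0    0    0   -2    2]
  r1: [   0    1    0    1    2    3]
  r2: [   0    0    1    0    0    1]
Fix exponent of ℓ at 1, X1 at 0, X2 at 0; solve each RREF row for its pivot's exponent:
  r0: exp(ΔT) + (0)·1 = 0 ⇒ exp(ΔT) = 0
  r1: exp(D) + (1)·1 = 0 ⇒ exp(D) = -1
  r2: exp(i) + (0)·1 = 0 ⇒ exp(i) = 0
Π_1 = D^-1 · ℓ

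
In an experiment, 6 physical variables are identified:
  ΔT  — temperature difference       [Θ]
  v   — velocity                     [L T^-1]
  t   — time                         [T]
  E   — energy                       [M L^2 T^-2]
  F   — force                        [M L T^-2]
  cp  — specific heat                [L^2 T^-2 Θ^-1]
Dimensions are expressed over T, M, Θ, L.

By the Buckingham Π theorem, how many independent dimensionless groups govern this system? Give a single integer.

2

Write exponents as rows T,M,Θ,L / cols ΔT,v,t,E,F,cp:
  T: [ 0 -1  1 -2 -2 -2]
  M: [ 0  0  0  1  1  0]
  Θ: [ 1  0  0  0  0 -1]
  L: [ 0  1  0  2  1  2]
RREF → pivots at {ΔT,v,t,E} ⇒ r = 4
Π count = n − r = 6 − 4 = 2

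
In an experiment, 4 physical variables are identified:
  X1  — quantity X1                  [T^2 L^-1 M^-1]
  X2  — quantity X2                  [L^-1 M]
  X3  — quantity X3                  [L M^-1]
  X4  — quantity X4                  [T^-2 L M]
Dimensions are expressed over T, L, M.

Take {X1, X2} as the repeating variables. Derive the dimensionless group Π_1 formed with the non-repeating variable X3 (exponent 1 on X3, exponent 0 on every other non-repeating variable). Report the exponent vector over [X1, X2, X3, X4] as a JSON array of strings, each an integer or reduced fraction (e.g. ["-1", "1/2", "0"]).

["0", "1", "1", "0"]

Dimensional matrix (T×L×M by X1×X2×X3×X4):
  T: [ 2  0  0 -2]
  L: [-1 -1  1  1]
  M: [-1  1 -1  1]
RREF → pivots at {X1,X2} ⇒ r = 2
Repeat: X1,X2; free: X3,X4
RREF:
  r0: [   1    0    0   -1]
  r1: [   0    1   -1    0]
  r2: [   0    0    0    0]
Fix exponent of X3 at 1, X4 at 0; solve each RREF row for its pivot's exponent:
  r0: exp(X1) + (0)·1 = 0 ⇒ exp(X1) = 0
  r1: exp(X2) + (-1)·1 = 0 ⇒ exp(X2) = 1
Π_1 = X2 · X3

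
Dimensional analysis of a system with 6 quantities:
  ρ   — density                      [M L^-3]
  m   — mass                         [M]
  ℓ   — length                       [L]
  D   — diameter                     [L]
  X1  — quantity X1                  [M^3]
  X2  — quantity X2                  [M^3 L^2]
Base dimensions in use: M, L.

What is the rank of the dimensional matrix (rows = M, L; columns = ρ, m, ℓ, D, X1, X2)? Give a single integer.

2

Write exponents as rows M,L / cols ρ,m,ℓ,D,X1,X2:
  M: [ 1  1  0  0  3  3]
  L: [-3  0  1  1  0  2]
RREF → pivots at {ρ,m} ⇒ r = 2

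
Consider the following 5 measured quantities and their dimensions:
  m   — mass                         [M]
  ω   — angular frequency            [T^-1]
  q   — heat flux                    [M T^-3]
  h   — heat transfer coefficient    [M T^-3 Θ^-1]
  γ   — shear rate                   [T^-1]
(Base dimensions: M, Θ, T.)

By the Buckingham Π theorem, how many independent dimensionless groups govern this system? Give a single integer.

Write exponents as rows M,Θ,T / cols m,ω,q,h,γ:
  M: [ 1  0  1  1  0]
  Θ: [ 0  0  0 -1  0]
  T: [ 0 -1 -3 -3 -1]
Row reduction gives pivot columns m,ω,h; rank = 3
n=5, r=3 ⇒ 2 dimensionless groups

2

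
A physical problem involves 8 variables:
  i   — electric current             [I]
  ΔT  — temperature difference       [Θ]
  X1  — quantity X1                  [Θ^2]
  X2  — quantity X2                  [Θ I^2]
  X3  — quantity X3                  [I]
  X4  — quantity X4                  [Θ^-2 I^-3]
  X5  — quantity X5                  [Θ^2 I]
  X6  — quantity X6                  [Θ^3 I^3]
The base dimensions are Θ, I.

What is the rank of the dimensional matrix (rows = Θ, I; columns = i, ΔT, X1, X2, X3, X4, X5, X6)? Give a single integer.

2

Dimensional matrix (Θ×I by i×ΔT×X1×X2×X3×X4×X5×X6):
  Θ: [ 0  1  2  1  0 -2  2  3]
  I: [ 1  0  0  2  1 -3  1  3]
Echelon form has 2 nonzero rows (pivots: i,ΔT)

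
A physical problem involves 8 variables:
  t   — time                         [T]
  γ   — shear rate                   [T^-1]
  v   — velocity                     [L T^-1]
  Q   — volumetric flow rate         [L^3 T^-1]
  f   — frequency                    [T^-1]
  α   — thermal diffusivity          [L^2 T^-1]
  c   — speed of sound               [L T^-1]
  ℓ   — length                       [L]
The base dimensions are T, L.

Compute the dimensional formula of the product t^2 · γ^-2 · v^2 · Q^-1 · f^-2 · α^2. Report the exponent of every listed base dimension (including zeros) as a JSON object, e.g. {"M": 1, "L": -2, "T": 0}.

{"T": 3, "L": 3}

Dimensional matrix (T×L by t×γ×v×Q×f×α×c×ℓ):
  T: [ 1 -1 -1 -1 -1 -1 -1  0]
  L: [ 0  0  1  3  0  2  1  1]
  [T]: (2)·1+(-2)·-1+(2)·-1+(-1)·-1+(-2)·-1+(2)·-1 = 3
  [L]: (2)·0+(-2)·0+(2)·1+(-1)·3+(-2)·0+(2)·2 = 3
⇒ T^3 L^3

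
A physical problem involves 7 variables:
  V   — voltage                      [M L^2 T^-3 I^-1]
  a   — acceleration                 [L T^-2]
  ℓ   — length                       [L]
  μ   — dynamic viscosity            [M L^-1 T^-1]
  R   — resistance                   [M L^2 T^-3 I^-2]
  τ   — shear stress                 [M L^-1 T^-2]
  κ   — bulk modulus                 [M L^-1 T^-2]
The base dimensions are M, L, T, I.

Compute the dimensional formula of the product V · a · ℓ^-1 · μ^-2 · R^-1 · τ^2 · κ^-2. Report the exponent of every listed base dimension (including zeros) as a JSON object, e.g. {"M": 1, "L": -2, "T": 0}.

{"M": -2, "L": 2, "T": 0, "I": 1}

Exponent matrix [M,L,T,I] × [V,a,ℓ,μ,R,τ,κ]:
  M: [ 1  0  0  1  1  1  1]
  L: [ 2  1  1 -1  2 -1 -1]
  T: [-3 -2  0 -1 -3 -2 -2]
  I: [-1  0  0  0 -2  0  0]
  [M]: (1)·1+(1)·0+(-1)·0+(-2)·1+(-1)·1+(2)·1+(-2)·1 = -2
  [L]: (1)·2+(1)·1+(-1)·1+(-2)·-1+(-1)·2+(2)·-1+(-2)·-1 = 2
  [T]: (1)·-3+(1)·-2+(-1)·0+(-2)·-1+(-1)·-3+(2)·-2+(-2)·-2 = 0
  [I]: (1)·-1+(1)·0+(-1)·0+(-2)·0+(-1)·-2+(2)·0+(-2)·0 = 1
⇒ M^-2 L^2 I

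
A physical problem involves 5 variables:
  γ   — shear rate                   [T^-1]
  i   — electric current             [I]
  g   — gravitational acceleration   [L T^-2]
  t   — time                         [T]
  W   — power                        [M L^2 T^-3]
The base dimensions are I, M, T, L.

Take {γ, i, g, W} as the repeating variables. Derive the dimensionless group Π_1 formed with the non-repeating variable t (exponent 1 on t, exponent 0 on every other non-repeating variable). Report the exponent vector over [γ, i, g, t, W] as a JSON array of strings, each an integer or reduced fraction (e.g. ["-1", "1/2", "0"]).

Dimensional matrix (I×M×T×L by γ×i×g×t×W):
  I: [ 0  1  0  0  0]
  M: [ 0  0  0  0  1]
  T: [-1  0 -2  1 -3]
  L: [ 0  0  1  0  2]
Echelon form has 4 nonzero rows (pivots: γ,i,g,W)
Pivot set = {γ,i,g,W}, free = {t}
RREF:
  r0: [   1    0    0   -1    0]
  r1: [   0    1    0    0    0]
  r2: [   0    0    1    0    0]
  r3: [   0    0    0    0    1]
Fix exponent of t at 1; solve each RREF row for its pivot's exponent:
  r0: exp(γ) + (-1)·1 = 0 ⇒ exp(γ) = 1
  r1: exp(i) + (0)·1 = 0 ⇒ exp(i) = 0
  r2: exp(g) + (0)·1 = 0 ⇒ exp(g) = 0
  r3: exp(W) + (0)·1 = 0 ⇒ exp(W) = 0
Π_1 = γ · t

["1", "0", "0", "1", "0"]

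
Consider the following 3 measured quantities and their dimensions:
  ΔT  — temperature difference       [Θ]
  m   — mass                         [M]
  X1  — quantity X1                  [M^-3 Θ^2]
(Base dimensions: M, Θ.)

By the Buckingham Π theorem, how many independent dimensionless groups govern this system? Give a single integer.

1

Write exponents as rows M,Θ / cols ΔT,m,X1:
  M: [ 0  1 -3]
  Θ: [ 1  0  2]
RREF → pivots at {ΔT,m} ⇒ r = 2
n=3, r=2 ⇒ 1 dimensionless group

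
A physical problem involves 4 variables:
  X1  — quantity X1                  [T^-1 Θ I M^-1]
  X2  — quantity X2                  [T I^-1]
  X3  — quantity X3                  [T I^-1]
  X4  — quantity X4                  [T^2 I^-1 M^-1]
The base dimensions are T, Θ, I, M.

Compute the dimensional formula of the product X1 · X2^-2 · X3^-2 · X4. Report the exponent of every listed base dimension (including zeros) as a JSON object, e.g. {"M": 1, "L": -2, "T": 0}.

{"T": -3, "Θ": 1, "I": 4, "M": -2}

Write exponents as rows T,Θ,I,M / cols X1,X2,X3,X4:
  T: [-1  1  1  2]
  Θ: [ 1  0  0  0]
  I: [ 1 -1 -1 -1]
  M: [-1  0  0 -1]
  [T]: (1)·-1+(-2)·1+(-2)·1+(1)·2 = -3
  [Θ]: (1)·1+(-2)·0+(-2)·0+(1)·0 = 1
  [I]: (1)·1+(-2)·-1+(-2)·-1+(1)·-1 = 4
  [M]: (1)·-1+(-2)·0+(-2)·0+(1)·-1 = -2
⇒ T^-3 Θ I^4 M^-2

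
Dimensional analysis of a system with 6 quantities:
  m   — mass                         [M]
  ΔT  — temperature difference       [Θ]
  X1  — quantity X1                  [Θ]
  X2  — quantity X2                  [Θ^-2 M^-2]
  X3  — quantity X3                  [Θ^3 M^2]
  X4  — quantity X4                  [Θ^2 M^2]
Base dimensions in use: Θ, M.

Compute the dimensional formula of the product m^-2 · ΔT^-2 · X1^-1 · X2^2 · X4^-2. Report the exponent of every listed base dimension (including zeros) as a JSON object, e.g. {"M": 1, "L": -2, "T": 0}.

{"Θ": -11, "M": -10}

Dimensional matrix (Θ×M by m×ΔT×X1×X2×X3×X4):
  Θ: [ 0  1  1 -2  3  2]
  M: [ 1  0  0 -2  2  2]
  [Θ]: (-2)·0+(-2)·1+(-1)·1+(2)·-2+(-2)·2 = -11
  [M]: (-2)·1+(-2)·0+(-1)·0+(2)·-2+(-2)·2 = -10
⇒ Θ^-11 M^-10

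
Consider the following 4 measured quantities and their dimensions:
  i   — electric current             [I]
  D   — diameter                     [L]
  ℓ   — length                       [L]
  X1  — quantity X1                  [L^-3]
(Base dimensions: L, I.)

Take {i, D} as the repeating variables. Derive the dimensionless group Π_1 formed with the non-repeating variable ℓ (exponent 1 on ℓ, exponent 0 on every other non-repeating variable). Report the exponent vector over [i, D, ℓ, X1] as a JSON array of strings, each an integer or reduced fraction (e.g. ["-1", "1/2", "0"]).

["0", "-1", "1", "0"]

Exponent matrix [L,I] × [i,D,ℓ,X1]:
  L: [ 0  1  1 -3]
  I: [ 1  0  0  0]
Echelon form has 2 nonzero rows (pivots: i,D)
Pivot set = {i,D}, free = {ℓ,X1}
RREF:
  r0: [   1    0    0    0]
  r1: [   0    1    1   -3]
Fix exponent of ℓ at 1, X1 at 0; solve each RREF row for its pivot's exponent:
  r0: exp(i) + (0)·1 = 0 ⇒ exp(i) = 0
  r1: exp(D) + (1)·1 = 0 ⇒ exp(D) = -1
Π_1 = D^-1 · ℓ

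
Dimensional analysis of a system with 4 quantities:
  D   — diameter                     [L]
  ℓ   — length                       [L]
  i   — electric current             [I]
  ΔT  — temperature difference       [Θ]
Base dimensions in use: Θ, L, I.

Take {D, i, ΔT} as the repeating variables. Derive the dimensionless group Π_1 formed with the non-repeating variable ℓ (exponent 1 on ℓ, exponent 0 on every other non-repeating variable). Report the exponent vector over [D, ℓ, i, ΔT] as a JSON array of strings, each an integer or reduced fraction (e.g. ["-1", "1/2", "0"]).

Write exponents as rows Θ,L,I / cols D,ℓ,i,ΔT:
  Θ: [ 0  0  0  1]
  L: [ 1  1  0  0]
  I: [ 0  0  1  0]
Row reduction gives pivot columns D,i,ΔT; rank = 3
Repeat: D,i,ΔT; free: ℓ
RREF:
  r0: [   1    1    0    0]
  r1: [   0    0    1    0]
  r2: [   0    0    0    1]
Fix exponent of ℓ at 1; solve each RREF row for its pivot's exponent:
  r0: exp(D) + (1)·1 = 0 ⇒ exp(D) = -1
  r1: exp(i) + (0)·1 = 0 ⇒ exp(i) = 0
  r2: exp(ΔT) + (0)·1 = 0 ⇒ exp(ΔT) = 0
Π_1 = D^-1 · ℓ

["-1", "1", "0", "0"]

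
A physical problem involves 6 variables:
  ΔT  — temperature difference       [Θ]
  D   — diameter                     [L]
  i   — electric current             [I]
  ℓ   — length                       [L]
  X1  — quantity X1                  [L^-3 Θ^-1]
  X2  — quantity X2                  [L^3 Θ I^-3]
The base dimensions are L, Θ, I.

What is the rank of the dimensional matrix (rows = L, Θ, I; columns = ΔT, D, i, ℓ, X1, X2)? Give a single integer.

3

Exponent matrix [L,Θ,I] × [ΔT,D,i,ℓ,X1,X2]:
  L: [ 0  1  0  1 -3  3]
  Θ: [ 1  0  0  0 -1  1]
  I: [ 0  0  1  0  0 -3]
RREF → pivots at {ΔT,D,i} ⇒ r = 3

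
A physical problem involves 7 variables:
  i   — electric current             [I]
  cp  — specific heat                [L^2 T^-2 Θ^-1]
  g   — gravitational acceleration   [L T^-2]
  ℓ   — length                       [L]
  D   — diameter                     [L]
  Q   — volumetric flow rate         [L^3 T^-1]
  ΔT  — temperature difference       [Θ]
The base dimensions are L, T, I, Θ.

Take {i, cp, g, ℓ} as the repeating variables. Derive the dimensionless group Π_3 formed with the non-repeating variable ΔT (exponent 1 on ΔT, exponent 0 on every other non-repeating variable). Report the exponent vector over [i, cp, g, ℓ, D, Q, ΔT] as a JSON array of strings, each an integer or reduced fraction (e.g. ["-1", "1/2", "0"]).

["0", "1", "-1", "-1", "0", "0", "1"]

Exponent matrix [L,T,I,Θ] × [i,cp,g,ℓ,D,Q,ΔT]:
  L: [ 0  2  1  1  1  3  0]
  T: [ 0 -2 -2  0  0 -1  0]
  I: [ 1  0  0  0  0  0  0]
  Θ: [ 0 -1  0  0  0  0  1]
Row reduction gives pivot columns i,cp,g,ℓ; rank = 4
Repeat: i,cp,g,ℓ; free: D,Q,ΔT
RREF:
  r0: [   1    0    0    0    0    0    0]
  r1: [   0    1    0    0    0    0   -1]
  r2: [   0    0    1    0    0  1/2    1]
  r3: [   0    0    0    1    1  5/2    1]
Fix exponent of ΔT at 1, D at 0, Q at 0; solve each RREF row for its pivot's exponent:
  r0: exp(i) + (0)·1 = 0 ⇒ exp(i) = 0
  r1: exp(cp) + (-1)·1 = 0 ⇒ exp(cp) = 1
  r2: exp(g) + (1)·1 = 0 ⇒ exp(g) = -1
  r3: exp(ℓ) + (1)·1 = 0 ⇒ exp(ℓ) = -1
Π_3 = cp · g^-1 · ℓ^-1 · ΔT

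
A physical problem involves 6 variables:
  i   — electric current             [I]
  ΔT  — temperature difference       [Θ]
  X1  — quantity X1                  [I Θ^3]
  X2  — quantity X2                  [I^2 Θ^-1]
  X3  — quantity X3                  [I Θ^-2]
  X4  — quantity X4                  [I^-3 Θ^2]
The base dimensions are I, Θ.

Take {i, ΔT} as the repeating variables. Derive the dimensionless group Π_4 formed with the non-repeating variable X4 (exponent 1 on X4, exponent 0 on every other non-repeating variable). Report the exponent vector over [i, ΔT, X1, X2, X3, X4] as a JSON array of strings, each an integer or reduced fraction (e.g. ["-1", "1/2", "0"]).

Dimensional matrix (I×Θ by i×ΔT×X1×X2×X3×X4):
  I: [ 1  0  1  2  1 -3]
  Θ: [ 0  1  3 -1 -2  2]
RREF → pivots at {i,ΔT} ⇒ r = 2
Pivot set = {i,ΔT}, free = {X1,X2,X3,X4}
RREF:
  r0: [   1    0    1    2    1   -3]
  r1: [   0    1    3   -1   -2    2]
Fix exponent of X4 at 1, X1 at 0, X2 at 0, X3 at 0; solve each RREF row for its pivot's exponent:
  r0: exp(i) + (-3)·1 = 0 ⇒ exp(i) = 3
  r1: exp(ΔT) + (2)·1 = 0 ⇒ exp(ΔT) = -2
Π_4 = i^3 · ΔT^-2 · X4

["3", "-2", "0", "0", "0", "1"]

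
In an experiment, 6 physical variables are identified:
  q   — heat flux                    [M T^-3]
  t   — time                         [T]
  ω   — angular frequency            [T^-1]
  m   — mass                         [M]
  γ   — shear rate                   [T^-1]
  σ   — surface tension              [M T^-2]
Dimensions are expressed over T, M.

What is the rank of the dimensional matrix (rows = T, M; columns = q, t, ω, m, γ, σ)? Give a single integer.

Exponent matrix [T,M] × [q,t,ω,m,γ,σ]:
  T: [-3  1 -1  0 -1 -2]
  M: [ 1  0  0  1  0  1]
Echelon form has 2 nonzero rows (pivots: q,t)

2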